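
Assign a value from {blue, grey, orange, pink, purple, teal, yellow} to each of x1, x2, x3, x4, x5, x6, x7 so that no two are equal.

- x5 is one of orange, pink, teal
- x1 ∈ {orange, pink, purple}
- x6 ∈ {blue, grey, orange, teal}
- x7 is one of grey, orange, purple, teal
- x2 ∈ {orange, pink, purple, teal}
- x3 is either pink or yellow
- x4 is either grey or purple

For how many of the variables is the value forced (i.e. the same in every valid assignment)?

2

The 7 variables draw from only 7 values {blue, grey, orange, pink, purple, teal, yellow}, so each is used; only x6 can be blue, hence x6 = blue.
The 6 still-open variables draw from only 6 values {grey, orange, pink, purple, teal, yellow}, so each is used; only x3 can be yellow, hence x3 = yellow.
Determined: x3=yellow, x6=blue. The other variables each still have more than one consistent value. That makes 2.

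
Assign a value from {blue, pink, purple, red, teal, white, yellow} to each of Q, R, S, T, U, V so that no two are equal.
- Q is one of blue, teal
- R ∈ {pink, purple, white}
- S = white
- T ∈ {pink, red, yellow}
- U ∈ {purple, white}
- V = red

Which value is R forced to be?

pink

S must be white (only option left). Strike white from R, U.
U must be purple (only option left). Strike purple from R.
So R = pink.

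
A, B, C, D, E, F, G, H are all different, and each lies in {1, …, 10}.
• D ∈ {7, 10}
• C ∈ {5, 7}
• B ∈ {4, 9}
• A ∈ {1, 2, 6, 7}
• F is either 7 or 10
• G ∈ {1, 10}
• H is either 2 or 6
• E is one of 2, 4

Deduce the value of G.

1

The 8 variables draw from only 8 values {1, 2, 4, 5, 6, 7, 9, 10}, so each is used; only C can be 5, hence C = 5.
Among the 7 still-open variables, 9 fits only B (and all 7 values in {1, 2, 4, 6, 7, 9, 10} must be used), so B = 9.
The 6 still-open variables together cover exactly {1, 2, 4, 6, 7, 10} — 6 values for 6 variables — and 4 appears only in E's list, so E = 4.
D and F between them cover only {7, 10} — a naked pair. Remove those values from A, G.
So G = 1.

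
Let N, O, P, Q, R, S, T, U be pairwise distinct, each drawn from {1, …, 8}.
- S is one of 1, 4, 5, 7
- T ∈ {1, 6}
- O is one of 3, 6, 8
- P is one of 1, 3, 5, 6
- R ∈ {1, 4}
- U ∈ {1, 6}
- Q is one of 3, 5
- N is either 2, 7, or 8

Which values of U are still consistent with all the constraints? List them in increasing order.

The 8 variables draw from only 8 values {1, 2, 3, 4, 5, 6, 7, 8}, so each is used; only N can be 2, hence N = 2.
Among the 7 still-open variables, 7 fits only S (and all 7 values in {1, 3, 4, 5, 6, 7, 8} must be used), so S = 7.
The 6 still-open variables draw from only 6 values {1, 3, 4, 5, 6, 8}, so each is used; only R can be 4, hence R = 4.
The 5 still-open variables draw from only 5 values {1, 3, 5, 6, 8}, so each is used; only O can be 8, hence O = 8.
T and U share exactly the 2 values {1, 6}; by pigeonhole those values go to them, so strike 1, 6 from P.
No further eliminations apply; U can still be any of 1, 6.

1, 6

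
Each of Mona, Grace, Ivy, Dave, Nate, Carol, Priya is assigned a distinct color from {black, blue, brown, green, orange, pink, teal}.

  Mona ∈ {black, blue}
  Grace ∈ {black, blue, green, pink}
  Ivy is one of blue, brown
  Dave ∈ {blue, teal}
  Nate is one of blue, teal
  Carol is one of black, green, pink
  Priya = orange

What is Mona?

black

Priya must be orange (only option left).
The 6 still-open variables together cover exactly {black, blue, brown, green, pink, teal} — 6 values for 6 variables — and brown appears only in Ivy's list, so Ivy = brown.
Dave and Nate share exactly the 2 values {blue, teal}; by pigeonhole those values go to them, so strike blue, teal from Mona, Grace.
So Mona = black.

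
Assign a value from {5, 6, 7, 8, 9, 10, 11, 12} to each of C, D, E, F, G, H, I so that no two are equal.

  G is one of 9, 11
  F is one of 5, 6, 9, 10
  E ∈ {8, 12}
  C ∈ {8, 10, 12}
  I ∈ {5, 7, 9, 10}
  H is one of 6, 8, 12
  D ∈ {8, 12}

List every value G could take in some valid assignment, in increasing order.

D and E between them cover only {8, 12} — a naked pair. Remove those values from C, H.
That leaves C = 10. Remove 10 from F, I.
H has just one choice, so H = 6. Strike 6 from F.
No further eliminations apply; G can still be any of 9, 11.

9, 11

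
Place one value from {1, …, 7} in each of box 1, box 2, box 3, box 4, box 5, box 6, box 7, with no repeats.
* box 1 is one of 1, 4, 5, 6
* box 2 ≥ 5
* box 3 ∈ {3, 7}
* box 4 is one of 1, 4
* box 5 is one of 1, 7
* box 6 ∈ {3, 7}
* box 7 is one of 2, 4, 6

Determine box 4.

The 7 variables together cover exactly {1, 2, 3, 4, 5, 6, 7} — 7 values for 7 variables — and 2 appears only in box 7's list, so box 7 = 2.
box 3 and box 6 share exactly the 2 values {3, 7}; by pigeonhole those values go to them, so strike 3, 7 from box 2, box 5.
box 5's domain is down to {1}, so box 5 = 1. Eliminate 1 elsewhere: box 1, box 4.
So box 4 = 4.

4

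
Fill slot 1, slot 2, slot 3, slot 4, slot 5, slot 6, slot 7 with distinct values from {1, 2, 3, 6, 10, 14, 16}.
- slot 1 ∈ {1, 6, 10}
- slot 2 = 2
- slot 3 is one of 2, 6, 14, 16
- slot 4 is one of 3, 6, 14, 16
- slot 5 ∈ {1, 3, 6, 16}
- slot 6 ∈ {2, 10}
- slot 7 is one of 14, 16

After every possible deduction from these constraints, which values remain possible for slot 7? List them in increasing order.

14, 16

slot 2's domain is down to {2}, so slot 2 = 2. Strike 2 from slot 3, slot 6.
slot 6 has just one choice, so slot 6 = 10. Strike 10 from slot 1.
No further eliminations apply; slot 7 can still be any of 14, 16.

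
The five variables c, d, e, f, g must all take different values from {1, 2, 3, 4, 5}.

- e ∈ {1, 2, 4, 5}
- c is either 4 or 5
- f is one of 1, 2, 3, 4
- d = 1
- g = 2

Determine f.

3

d's domain is down to {1}, so d = 1. So e, f can't be 1.
g's domain is down to {2}, so g = 2. Remove 2 from e, f.
The 3 still-open variables draw from only 3 values {3, 4, 5}, so each is used; only f can be 3, hence f = 3.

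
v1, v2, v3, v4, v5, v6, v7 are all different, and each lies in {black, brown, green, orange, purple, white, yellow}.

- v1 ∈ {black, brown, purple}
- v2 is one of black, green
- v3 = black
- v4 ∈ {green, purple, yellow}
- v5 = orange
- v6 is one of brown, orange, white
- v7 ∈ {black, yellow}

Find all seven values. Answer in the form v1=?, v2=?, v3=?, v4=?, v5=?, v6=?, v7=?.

v1=brown, v2=green, v3=black, v4=purple, v5=orange, v6=white, v7=yellow

v3 must be black (only option left). Strike black from v1, v2, v7.
v5's domain is down to {orange}, so v5 = orange. So v6 can't be orange.
v7's domain is down to {yellow}, so v7 = yellow. Eliminate yellow elsewhere: v4.
v2's domain is down to {green}, so v2 = green. Strike green from v4.
That leaves v4 = purple. So v1 can't be purple.
That leaves v1 = brown. Remove brown from v6.
v6 has just one choice, so v6 = white.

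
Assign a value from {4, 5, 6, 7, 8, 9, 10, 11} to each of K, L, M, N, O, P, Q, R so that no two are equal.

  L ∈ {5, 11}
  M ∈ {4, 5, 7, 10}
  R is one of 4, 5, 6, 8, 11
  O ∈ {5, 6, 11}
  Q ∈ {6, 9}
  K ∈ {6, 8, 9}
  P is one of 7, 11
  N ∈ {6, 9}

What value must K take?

Among the 8 variables, 10 fits only M (and all 8 values in {4, 5, 6, 7, 8, 9, 10, 11} must be used), so M = 10.
The 7 still-open variables together cover exactly {4, 5, 6, 7, 8, 9, 11} — 7 values for 7 variables — and 4 appears only in R's list, so R = 4.
Among the 6 still-open variables, 7 fits only P (and all 6 values in {5, 6, 7, 8, 9, 11} must be used), so P = 7.
The 5 still-open variables draw from only 5 values {5, 6, 8, 9, 11}, so each is used; only K can be 8, hence K = 8.

8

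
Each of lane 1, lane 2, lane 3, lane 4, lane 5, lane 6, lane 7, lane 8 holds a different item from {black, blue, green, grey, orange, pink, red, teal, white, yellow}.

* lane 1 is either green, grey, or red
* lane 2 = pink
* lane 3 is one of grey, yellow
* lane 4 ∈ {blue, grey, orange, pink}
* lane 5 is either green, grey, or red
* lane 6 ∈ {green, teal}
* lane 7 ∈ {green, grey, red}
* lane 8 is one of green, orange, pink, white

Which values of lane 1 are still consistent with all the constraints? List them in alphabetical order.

lane 2 must be pink (only option left). So lane 4, lane 8 can't be pink.
lane 1, lane 5, lane 7 between them cover only {green, grey, red} — a naked triple. Remove those values from lane 3, lane 4, lane 6, lane 8.
lane 3 must be yellow (only option left).
lane 6's domain is down to {teal}, so lane 6 = teal.
No further eliminations apply; lane 1 can still be any of green, grey, red.

green, grey, red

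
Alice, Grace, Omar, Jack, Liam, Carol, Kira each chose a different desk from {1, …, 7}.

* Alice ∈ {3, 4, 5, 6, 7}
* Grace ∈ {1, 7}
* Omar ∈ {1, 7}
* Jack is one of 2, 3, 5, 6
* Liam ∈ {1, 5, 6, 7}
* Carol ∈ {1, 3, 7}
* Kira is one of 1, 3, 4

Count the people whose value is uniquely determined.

3

The 7 variables draw from only 7 values {1, 2, 3, 4, 5, 6, 7}, so each is used; only Jack can be 2, hence Jack = 2.
The 2 variables Grace and Omar are confined to {1, 7}, which locks those values in; drop them from Alice, Liam, Carol, Kira.
That leaves Carol = 3. Eliminate 3 elsewhere: Alice, Kira.
Kira must be 4 (only option left). Strike 4 from Alice.
Determined: Jack=2, Carol=3, Kira=4. The other people each still have more than one consistent value. That makes 3.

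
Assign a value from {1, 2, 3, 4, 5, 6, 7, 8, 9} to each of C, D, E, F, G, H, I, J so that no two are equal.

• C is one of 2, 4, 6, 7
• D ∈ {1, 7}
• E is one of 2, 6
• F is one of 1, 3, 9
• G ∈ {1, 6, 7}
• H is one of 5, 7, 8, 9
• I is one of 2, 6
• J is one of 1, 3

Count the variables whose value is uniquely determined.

E and I share exactly the 2 values {2, 6}; by pigeonhole those values go to them, so strike 2, 6 from C, G.
The 2 variables D and G are confined to {1, 7}, which locks those values in; drop them from C, F, H, J.
C has just one choice, so C = 4.
That leaves J = 3. Eliminate 3 elsewhere: F.
F must be 9 (only option left). Remove 9 from H.
Determined: C=4, F=9, J=3. The other variables each still have more than one consistent value. That makes 3.

3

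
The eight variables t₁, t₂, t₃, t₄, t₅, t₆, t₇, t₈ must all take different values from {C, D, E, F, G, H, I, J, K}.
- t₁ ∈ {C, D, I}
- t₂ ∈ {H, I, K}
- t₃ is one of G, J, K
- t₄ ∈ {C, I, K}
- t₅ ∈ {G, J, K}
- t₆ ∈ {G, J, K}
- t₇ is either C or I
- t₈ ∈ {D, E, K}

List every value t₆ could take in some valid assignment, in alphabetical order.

G, J, K

Among the 8 variables, E fits only t₈ (and all 8 values in {C, D, E, G, H, I, J, K} must be used), so t₈ = E.
The 7 still-open variables together cover exactly {C, D, G, H, I, J, K} — 7 values for 7 variables — and D appears only in t₁'s list, so t₁ = D.
Among the 6 still-open variables, H fits only t₂ (and all 6 values in {C, G, H, I, J, K} must be used), so t₂ = H.
The 3 variables t₃, t₅, t₆ are confined to {G, J, K}, which locks those values in; drop them from t₄.
No further eliminations apply; t₆ can still be any of G, J, K.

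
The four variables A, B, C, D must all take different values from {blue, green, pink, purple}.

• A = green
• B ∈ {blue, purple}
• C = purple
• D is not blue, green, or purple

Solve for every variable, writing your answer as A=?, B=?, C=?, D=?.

A's domain is down to {green}, so A = green.
C's domain is down to {purple}, so C = purple. Remove purple from B.
D has just one choice, so D = pink.
B must be blue (only option left).

A=green, B=blue, C=purple, D=pink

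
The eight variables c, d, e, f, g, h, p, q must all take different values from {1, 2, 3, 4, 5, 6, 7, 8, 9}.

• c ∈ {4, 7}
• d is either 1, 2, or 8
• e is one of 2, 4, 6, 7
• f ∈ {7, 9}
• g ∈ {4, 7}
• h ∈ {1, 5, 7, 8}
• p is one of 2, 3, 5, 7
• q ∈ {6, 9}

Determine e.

2

c and g between them cover only {4, 7} — a naked pair. Remove those values from e, f, h, p.
f's domain is down to {9}, so f = 9. So q can't be 9.
q has just one choice, so q = 6. Strike 6 from e.
So e = 2.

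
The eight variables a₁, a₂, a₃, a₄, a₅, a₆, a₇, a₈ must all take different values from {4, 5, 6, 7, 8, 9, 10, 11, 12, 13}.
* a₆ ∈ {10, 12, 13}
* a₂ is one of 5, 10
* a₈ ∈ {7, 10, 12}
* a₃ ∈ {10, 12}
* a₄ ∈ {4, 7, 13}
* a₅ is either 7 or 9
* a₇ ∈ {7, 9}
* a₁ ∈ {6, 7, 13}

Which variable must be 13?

a₆

The 8 variables draw from only 8 values {4, 5, 6, 7, 9, 10, 12, 13}, so each is used; only a₄ can be 4, hence a₄ = 4.
Among the 7 still-open variables, 5 fits only a₂ (and all 7 values in {5, 6, 7, 9, 10, 12, 13} must be used), so a₂ = 5.
Among the 6 still-open variables, 6 fits only a₁ (and all 6 values in {6, 7, 9, 10, 12, 13} must be used), so a₁ = 6.
Among the 5 still-open variables, 13 fits only a₆ (and all 5 values in {7, 9, 10, 12, 13} must be used), so a₆ = 13.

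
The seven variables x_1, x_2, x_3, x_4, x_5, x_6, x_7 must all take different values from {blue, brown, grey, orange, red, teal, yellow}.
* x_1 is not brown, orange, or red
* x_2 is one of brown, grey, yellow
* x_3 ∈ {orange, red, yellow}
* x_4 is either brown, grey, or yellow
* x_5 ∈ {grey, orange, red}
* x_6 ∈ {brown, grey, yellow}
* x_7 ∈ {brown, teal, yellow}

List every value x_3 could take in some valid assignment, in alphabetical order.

orange, red

The 7 variables draw from only 7 values {blue, brown, grey, orange, red, teal, yellow}, so each is used; only x_1 can be blue, hence x_1 = blue.
The 6 still-open variables together cover exactly {brown, grey, orange, red, teal, yellow} — 6 values for 6 variables — and teal appears only in x_7's list, so x_7 = teal.
x_2, x_4, x_6 share exactly the 3 values {brown, grey, yellow}; by pigeonhole those values go to them, so strike brown, grey, yellow from x_3, x_5.
No further eliminations apply; x_3 can still be any of orange, red.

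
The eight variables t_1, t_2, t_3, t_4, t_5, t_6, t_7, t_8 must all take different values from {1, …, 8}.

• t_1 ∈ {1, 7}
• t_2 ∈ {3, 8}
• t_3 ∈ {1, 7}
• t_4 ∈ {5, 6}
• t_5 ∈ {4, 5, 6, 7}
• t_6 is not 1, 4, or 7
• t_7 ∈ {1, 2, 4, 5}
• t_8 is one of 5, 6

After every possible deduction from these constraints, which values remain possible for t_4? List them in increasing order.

t_1 and t_3 between them cover only {1, 7} — a naked pair. Remove those values from t_5, t_7.
t_4 and t_8 share exactly the 2 values {5, 6}; by pigeonhole those values go to them, so strike 5, 6 from t_5, t_6, t_7.
t_5 has just one choice, so t_5 = 4. Remove 4 from t_7.
t_7 has just one choice, so t_7 = 2. So t_6 can't be 2.
No further eliminations apply; t_4 can still be any of 5, 6.

5, 6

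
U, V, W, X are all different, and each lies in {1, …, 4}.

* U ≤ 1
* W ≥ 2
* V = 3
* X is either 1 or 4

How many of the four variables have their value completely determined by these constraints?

U has just one choice, so U = 1. Eliminate 1 elsewhere: X.
V has just one choice, so V = 3. Eliminate 3 elsewhere: W.
That leaves X = 4. So W can't be 4.
W has just one choice, so W = 2.
Every variable is fixed: U=1, V=3, W=2, X=4. That makes 4.

4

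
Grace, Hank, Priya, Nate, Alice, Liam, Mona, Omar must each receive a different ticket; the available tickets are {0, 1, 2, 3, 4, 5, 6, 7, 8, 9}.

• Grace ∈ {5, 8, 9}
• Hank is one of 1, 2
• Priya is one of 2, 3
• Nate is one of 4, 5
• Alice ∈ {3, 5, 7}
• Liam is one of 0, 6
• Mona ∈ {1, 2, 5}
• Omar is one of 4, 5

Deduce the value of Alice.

Nate and Omar between them cover only {4, 5} — a naked pair. Remove those values from Grace, Alice, Mona.
The 2 variables Hank and Mona are confined to {1, 2}, which locks those values in; drop them from Priya.
That leaves Priya = 3. Remove 3 from Alice.
So Alice = 7.

7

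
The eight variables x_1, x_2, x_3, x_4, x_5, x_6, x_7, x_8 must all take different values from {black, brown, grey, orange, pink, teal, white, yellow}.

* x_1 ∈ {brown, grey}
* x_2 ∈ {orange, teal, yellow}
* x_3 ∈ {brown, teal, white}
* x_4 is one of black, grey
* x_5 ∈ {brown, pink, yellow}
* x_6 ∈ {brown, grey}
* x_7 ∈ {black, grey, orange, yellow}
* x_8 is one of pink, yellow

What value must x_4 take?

The 8 variables together cover exactly {black, brown, grey, orange, pink, teal, white, yellow} — 8 values for 8 variables — and white appears only in x_3's list, so x_3 = white.
The 7 still-open variables draw from only 7 values {black, brown, grey, orange, pink, teal, yellow}, so each is used; only x_2 can be teal, hence x_2 = teal.
Among the 6 still-open variables, orange fits only x_7 (and all 6 values in {black, brown, grey, orange, pink, yellow} must be used), so x_7 = orange.
Among the 5 still-open variables, black fits only x_4 (and all 5 values in {black, brown, grey, pink, yellow} must be used), so x_4 = black.

black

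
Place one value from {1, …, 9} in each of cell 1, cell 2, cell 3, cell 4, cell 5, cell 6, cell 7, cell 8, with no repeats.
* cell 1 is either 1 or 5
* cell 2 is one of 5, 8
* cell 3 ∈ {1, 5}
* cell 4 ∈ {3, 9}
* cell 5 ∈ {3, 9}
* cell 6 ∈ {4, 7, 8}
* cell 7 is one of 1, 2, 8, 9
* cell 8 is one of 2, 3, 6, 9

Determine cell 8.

6

cell 1 and cell 3 between them cover only {1, 5} — a naked pair. Remove those values from cell 2, cell 7.
cell 2 must be 8 (only option left). Remove 8 from cell 6, cell 7.
cell 4 and cell 5 between them cover only {3, 9} — a naked pair. Remove those values from cell 7, cell 8.
cell 7 has just one choice, so cell 7 = 2. Remove 2 from cell 8.
So cell 8 = 6.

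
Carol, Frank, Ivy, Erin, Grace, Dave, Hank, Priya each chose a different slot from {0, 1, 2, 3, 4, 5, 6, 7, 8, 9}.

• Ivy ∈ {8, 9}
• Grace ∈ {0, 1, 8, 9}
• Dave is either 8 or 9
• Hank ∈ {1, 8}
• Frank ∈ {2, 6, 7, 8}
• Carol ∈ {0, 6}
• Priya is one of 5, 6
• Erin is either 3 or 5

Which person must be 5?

Ivy and Dave between them cover only {8, 9} — a naked pair. Remove those values from Frank, Grace, Hank.
Hank has just one choice, so Hank = 1. Remove 1 from Grace.
That leaves Grace = 0. Eliminate 0 elsewhere: Carol.
That leaves Carol = 6. Remove 6 from Frank, Priya.
So 5 goes to Priya.

Priya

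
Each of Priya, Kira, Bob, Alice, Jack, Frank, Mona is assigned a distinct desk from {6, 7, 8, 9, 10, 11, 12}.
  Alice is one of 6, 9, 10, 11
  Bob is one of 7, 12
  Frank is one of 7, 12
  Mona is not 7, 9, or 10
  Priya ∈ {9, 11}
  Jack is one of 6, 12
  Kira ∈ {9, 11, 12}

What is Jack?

The 7 variables together cover exactly {6, 7, 8, 9, 10, 11, 12} — 7 values for 7 variables — and 8 appears only in Mona's list, so Mona = 8.
The 6 still-open variables together cover exactly {6, 7, 9, 10, 11, 12} — 6 values for 6 variables — and 10 appears only in Alice's list, so Alice = 10.
The 5 still-open variables draw from only 5 values {6, 7, 9, 11, 12}, so each is used; only Jack can be 6, hence Jack = 6.

6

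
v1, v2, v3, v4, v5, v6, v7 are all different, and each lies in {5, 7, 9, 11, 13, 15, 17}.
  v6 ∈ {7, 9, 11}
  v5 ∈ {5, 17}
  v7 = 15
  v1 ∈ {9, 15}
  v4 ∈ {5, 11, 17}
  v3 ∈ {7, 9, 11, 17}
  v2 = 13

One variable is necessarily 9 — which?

v2 has just one choice, so v2 = 13.
v7's domain is down to {15}, so v7 = 15. Strike 15 from v1.
So 9 goes to v1.

v1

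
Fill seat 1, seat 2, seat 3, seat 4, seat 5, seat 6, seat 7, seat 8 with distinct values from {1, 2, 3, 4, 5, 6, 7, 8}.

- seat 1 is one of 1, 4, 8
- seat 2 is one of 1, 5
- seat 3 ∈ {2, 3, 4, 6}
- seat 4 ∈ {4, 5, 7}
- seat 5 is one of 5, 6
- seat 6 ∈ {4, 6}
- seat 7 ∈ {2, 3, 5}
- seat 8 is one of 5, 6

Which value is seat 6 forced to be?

4

Among the 8 variables, 7 fits only seat 4 (and all 8 values in {1, 2, 3, 4, 5, 6, 7, 8} must be used), so seat 4 = 7.
The 7 still-open variables draw from only 7 values {1, 2, 3, 4, 5, 6, 8}, so each is used; only seat 1 can be 8, hence seat 1 = 8.
Among the 6 still-open variables, 1 fits only seat 2 (and all 6 values in {1, 2, 3, 4, 5, 6} must be used), so seat 2 = 1.
seat 5 and seat 8 between them cover only {5, 6} — a naked pair. Remove those values from seat 3, seat 6, seat 7.
So seat 6 = 4.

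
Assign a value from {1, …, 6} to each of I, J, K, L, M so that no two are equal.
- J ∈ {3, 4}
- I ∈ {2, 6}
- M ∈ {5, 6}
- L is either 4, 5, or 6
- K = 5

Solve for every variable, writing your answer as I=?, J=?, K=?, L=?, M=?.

I=2, J=3, K=5, L=4, M=6

K has just one choice, so K = 5. So L, M can't be 5.
That leaves M = 6. Strike 6 from I, L.
I's domain is down to {2}, so I = 2.
That leaves L = 4. Eliminate 4 elsewhere: J.
J has just one choice, so J = 3.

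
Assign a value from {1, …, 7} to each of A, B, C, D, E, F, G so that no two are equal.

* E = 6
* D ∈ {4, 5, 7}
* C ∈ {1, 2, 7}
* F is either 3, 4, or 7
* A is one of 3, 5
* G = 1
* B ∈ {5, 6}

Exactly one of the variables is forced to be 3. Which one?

E must be 6 (only option left). Strike 6 from B.
G must be 1 (only option left). Strike 1 from C.
B's domain is down to {5}, so B = 5. Eliminate 5 elsewhere: A, D.
So 3 goes to A.

A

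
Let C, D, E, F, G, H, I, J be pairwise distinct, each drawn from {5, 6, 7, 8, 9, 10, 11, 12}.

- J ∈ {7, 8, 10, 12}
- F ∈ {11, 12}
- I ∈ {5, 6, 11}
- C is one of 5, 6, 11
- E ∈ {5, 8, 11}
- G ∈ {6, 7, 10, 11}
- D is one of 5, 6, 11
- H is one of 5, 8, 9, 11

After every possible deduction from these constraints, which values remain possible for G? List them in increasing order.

7, 10

Among the 8 variables, 9 fits only H (and all 8 values in {5, 6, 7, 8, 9, 10, 11, 12} must be used), so H = 9.
C, D, I share exactly the 3 values {5, 6, 11}; by pigeonhole those values go to them, so strike 5, 6, 11 from E, F, G.
That leaves E = 8. Remove 8 from J.
F has just one choice, so F = 12. So J can't be 12.
No further eliminations apply; G can still be any of 7, 10.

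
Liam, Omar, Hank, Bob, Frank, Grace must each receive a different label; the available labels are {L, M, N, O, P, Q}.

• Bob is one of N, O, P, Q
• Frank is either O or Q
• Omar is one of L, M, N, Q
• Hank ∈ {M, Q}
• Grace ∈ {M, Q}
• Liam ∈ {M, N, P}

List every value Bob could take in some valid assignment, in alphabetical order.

N, P

The 6 variables draw from only 6 values {L, M, N, O, P, Q}, so each is used; only Omar can be L, hence Omar = L.
Hank and Grace between them cover only {M, Q} — a naked pair. Remove those values from Liam, Bob, Frank.
Frank has just one choice, so Frank = O. Remove O from Bob.
No further eliminations apply; Bob can still be any of N, P.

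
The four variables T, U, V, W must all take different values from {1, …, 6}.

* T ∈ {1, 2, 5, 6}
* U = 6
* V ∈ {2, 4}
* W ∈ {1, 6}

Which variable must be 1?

W

U has just one choice, so U = 6. Eliminate 6 elsewhere: T, W.
So 1 goes to W.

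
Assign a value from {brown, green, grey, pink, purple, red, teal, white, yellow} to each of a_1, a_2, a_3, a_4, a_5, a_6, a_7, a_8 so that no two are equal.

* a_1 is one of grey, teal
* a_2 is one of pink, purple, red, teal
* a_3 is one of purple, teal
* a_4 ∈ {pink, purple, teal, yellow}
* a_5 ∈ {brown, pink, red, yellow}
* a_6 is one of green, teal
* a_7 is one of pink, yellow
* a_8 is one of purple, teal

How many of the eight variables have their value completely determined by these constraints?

4

Among the 8 variables, brown fits only a_5 (and all 8 values in {brown, green, grey, pink, purple, red, teal, yellow} must be used), so a_5 = brown.
The 7 still-open variables together cover exactly {green, grey, pink, purple, red, teal, yellow} — 7 values for 7 variables — and green appears only in a_6's list, so a_6 = green.
Among the 6 still-open variables, grey fits only a_1 (and all 6 values in {grey, pink, purple, red, teal, yellow} must be used), so a_1 = grey.
Among the 5 still-open variables, red fits only a_2 (and all 5 values in {pink, purple, red, teal, yellow} must be used), so a_2 = red.
The 2 variables a_3 and a_8 are confined to {purple, teal}, which locks those values in; drop them from a_4.
Determined: a_1=grey, a_2=red, a_5=brown, a_6=green. The other variables each still have more than one consistent value. That makes 4.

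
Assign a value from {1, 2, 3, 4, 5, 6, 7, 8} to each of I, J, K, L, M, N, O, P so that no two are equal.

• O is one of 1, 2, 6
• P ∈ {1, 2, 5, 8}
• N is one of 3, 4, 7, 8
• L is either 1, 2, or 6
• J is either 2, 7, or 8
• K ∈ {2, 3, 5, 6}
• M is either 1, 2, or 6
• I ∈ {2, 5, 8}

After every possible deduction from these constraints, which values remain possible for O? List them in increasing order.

Among the 8 variables, 4 fits only N (and all 8 values in {1, 2, 3, 4, 5, 6, 7, 8} must be used), so N = 4.
The 7 still-open variables draw from only 7 values {1, 2, 3, 5, 6, 7, 8}, so each is used; only K can be 3, hence K = 3.
The 6 still-open variables draw from only 6 values {1, 2, 5, 6, 7, 8}, so each is used; only J can be 7, hence J = 7.
The 3 variables L, M, O are confined to {1, 2, 6}, which locks those values in; drop them from I, P.
No further eliminations apply; O can still be any of 1, 2, 6.

1, 2, 6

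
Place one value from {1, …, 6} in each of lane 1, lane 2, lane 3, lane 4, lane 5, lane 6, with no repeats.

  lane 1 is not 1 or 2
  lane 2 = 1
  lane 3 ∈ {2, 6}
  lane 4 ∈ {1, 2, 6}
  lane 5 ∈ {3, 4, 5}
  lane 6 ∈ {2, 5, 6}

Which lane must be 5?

lane 6

lane 2 must be 1 (only option left). So lane 4 can't be 1.
lane 3 and lane 4 share exactly the 2 values {2, 6}; by pigeonhole those values go to them, so strike 2, 6 from lane 1, lane 6.
So 5 goes to lane 6.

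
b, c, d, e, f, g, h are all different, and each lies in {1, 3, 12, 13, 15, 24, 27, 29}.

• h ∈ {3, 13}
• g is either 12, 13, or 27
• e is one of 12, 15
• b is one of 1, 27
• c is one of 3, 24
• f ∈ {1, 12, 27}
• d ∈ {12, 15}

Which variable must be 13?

Among the 7 variables, 24 fits only c (and all 7 values in {1, 3, 12, 13, 15, 24, 27} must be used), so c = 24.
The 6 still-open variables draw from only 6 values {1, 3, 12, 13, 15, 27}, so each is used; only h can be 3, hence h = 3.
The 5 still-open variables together cover exactly {1, 12, 13, 15, 27} — 5 values for 5 variables — and 13 appears only in g's list, so g = 13.

g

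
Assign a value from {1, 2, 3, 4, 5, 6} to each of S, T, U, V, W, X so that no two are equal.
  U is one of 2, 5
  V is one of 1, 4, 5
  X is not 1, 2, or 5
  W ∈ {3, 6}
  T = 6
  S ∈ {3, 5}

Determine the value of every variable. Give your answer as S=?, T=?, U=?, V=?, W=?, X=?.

T has just one choice, so T = 6. So W, X can't be 6.
W has just one choice, so W = 3. So S, X can't be 3.
That leaves X = 4. So V can't be 4.
S has just one choice, so S = 5. Strike 5 from U, V.
U has just one choice, so U = 2.
V has just one choice, so V = 1.

S=5, T=6, U=2, V=1, W=3, X=4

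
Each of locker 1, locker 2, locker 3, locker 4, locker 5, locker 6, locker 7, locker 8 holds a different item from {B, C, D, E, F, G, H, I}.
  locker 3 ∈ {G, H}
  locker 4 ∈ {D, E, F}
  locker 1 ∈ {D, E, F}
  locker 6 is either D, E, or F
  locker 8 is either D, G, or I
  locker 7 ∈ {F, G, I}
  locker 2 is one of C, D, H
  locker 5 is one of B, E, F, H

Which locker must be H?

The 8 variables together cover exactly {B, C, D, E, F, G, H, I} — 8 values for 8 variables — and B appears only in locker 5's list, so locker 5 = B.
Among the 7 still-open variables, C fits only locker 2 (and all 7 values in {C, D, E, F, G, H, I} must be used), so locker 2 = C.
The 6 still-open variables together cover exactly {D, E, F, G, H, I} — 6 values for 6 variables — and H appears only in locker 3's list, so locker 3 = H.

locker 3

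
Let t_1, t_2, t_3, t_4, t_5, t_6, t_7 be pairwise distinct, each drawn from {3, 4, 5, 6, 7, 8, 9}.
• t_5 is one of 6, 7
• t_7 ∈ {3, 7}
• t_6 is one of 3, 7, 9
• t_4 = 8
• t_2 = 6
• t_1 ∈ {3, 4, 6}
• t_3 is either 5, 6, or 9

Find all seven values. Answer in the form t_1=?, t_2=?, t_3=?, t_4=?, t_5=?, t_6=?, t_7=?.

t_2's domain is down to {6}, so t_2 = 6. Remove 6 from t_1, t_3, t_5.
t_4 must be 8 (only option left).
t_5 must be 7 (only option left). Strike 7 from t_6, t_7.
t_7 must be 3 (only option left). Strike 3 from t_1, t_6.
t_1's domain is down to {4}, so t_1 = 4.
t_6's domain is down to {9}, so t_6 = 9. Eliminate 9 elsewhere: t_3.
t_3 must be 5 (only option left).

t_1=4, t_2=6, t_3=5, t_4=8, t_5=7, t_6=9, t_7=3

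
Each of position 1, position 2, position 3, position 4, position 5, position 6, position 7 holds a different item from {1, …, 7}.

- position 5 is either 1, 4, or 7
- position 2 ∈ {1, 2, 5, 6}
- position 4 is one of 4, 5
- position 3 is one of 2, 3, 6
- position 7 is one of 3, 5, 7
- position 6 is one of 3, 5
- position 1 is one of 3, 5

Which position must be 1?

position 1 and position 6 between them cover only {3, 5} — a naked pair. Remove those values from position 2, position 3, position 4, position 7.
That leaves position 4 = 4. Remove 4 from position 5.
That leaves position 7 = 7. Strike 7 from position 5.
So 1 goes to position 5.

position 5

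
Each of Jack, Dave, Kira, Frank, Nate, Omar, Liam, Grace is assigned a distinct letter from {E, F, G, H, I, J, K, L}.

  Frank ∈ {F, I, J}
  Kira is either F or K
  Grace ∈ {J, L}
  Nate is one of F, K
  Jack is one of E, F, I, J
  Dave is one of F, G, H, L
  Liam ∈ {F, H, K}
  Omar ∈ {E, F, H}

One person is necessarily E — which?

Omar

Among the 8 variables, G fits only Dave (and all 8 values in {E, F, G, H, I, J, K, L} must be used), so Dave = G.
The 7 still-open variables draw from only 7 values {E, F, H, I, J, K, L}, so each is used; only Grace can be L, hence Grace = L.
Kira and Nate share exactly the 2 values {F, K}; by pigeonhole those values go to them, so strike F, K from Jack, Frank, Omar, Liam.
Liam must be H (only option left). Remove H from Omar.
So E goes to Omar.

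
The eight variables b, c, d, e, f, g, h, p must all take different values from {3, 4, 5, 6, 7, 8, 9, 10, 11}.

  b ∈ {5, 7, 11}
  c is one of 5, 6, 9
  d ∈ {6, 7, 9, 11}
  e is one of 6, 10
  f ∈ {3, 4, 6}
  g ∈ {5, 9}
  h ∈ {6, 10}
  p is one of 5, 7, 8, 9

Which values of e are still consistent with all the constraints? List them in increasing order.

6, 10

e and h between them cover only {6, 10} — a naked pair. Remove those values from c, d, f.
c and g between them cover only {5, 9} — a naked pair. Remove those values from b, d, p.
b and d between them cover only {7, 11} — a naked pair. Remove those values from p.
That leaves p = 8.
No further eliminations apply; e can still be any of 6, 10.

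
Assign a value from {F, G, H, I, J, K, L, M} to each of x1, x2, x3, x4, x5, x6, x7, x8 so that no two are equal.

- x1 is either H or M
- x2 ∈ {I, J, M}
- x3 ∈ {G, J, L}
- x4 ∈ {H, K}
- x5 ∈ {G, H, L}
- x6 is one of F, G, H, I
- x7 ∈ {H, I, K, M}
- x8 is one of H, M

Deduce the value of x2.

J

The 8 variables draw from only 8 values {F, G, H, I, J, K, L, M}, so each is used; only x6 can be F, hence x6 = F.
x1 and x8 between them cover only {H, M} — a naked pair. Remove those values from x2, x4, x5, x7.
x4 has just one choice, so x4 = K. Remove K from x7.
x7 has just one choice, so x7 = I. So x2 can't be I.
So x2 = J.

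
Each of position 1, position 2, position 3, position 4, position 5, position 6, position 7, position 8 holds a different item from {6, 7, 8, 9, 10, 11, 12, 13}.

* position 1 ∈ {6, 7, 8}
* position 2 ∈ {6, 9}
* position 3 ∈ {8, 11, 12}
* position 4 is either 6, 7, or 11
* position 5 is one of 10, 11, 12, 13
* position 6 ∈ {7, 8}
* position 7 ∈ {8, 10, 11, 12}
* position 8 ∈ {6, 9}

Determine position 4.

The 8 variables draw from only 8 values {6, 7, 8, 9, 10, 11, 12, 13}, so each is used; only position 5 can be 13, hence position 5 = 13.
The 7 still-open variables draw from only 7 values {6, 7, 8, 9, 10, 11, 12}, so each is used; only position 7 can be 10, hence position 7 = 10.
Among the 6 still-open variables, 12 fits only position 3 (and all 6 values in {6, 7, 8, 9, 11, 12} must be used), so position 3 = 12.
Among the 5 still-open variables, 11 fits only position 4 (and all 5 values in {6, 7, 8, 9, 11} must be used), so position 4 = 11.

11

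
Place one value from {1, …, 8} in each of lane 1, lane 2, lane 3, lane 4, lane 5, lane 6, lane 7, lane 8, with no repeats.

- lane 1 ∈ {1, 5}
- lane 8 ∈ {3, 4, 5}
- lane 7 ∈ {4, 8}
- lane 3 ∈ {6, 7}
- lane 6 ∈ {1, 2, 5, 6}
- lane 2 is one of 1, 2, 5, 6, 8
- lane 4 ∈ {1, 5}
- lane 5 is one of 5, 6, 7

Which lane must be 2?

lane 6

The 8 variables together cover exactly {1, 2, 3, 4, 5, 6, 7, 8} — 8 values for 8 variables — and 3 appears only in lane 8's list, so lane 8 = 3.
The 7 still-open variables together cover exactly {1, 2, 4, 5, 6, 7, 8} — 7 values for 7 variables — and 4 appears only in lane 7's list, so lane 7 = 4.
The 6 still-open variables draw from only 6 values {1, 2, 5, 6, 7, 8}, so each is used; only lane 2 can be 8, hence lane 2 = 8.
The 5 still-open variables draw from only 5 values {1, 2, 5, 6, 7}, so each is used; only lane 6 can be 2, hence lane 6 = 2.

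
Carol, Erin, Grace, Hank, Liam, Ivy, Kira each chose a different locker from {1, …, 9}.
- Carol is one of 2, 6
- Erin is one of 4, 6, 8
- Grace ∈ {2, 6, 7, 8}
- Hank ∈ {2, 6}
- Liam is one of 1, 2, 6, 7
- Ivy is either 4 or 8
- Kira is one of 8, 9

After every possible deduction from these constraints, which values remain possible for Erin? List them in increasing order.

Among the 7 variables, 1 fits only Liam (and all 7 values in {1, 2, 4, 6, 7, 8, 9} must be used), so Liam = 1.
Among the 6 still-open variables, 7 fits only Grace (and all 6 values in {2, 4, 6, 7, 8, 9} must be used), so Grace = 7.
Among the 5 still-open variables, 9 fits only Kira (and all 5 values in {2, 4, 6, 8, 9} must be used), so Kira = 9.
Carol and Hank share exactly the 2 values {2, 6}; by pigeonhole those values go to them, so strike 2, 6 from Erin.
No further eliminations apply; Erin can still be any of 4, 8.

4, 8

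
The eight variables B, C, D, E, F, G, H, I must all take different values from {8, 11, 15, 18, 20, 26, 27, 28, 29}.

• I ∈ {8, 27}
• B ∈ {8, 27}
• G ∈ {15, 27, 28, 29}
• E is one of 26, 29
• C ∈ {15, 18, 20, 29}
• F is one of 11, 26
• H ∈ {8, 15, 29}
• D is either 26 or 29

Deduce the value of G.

B and I between them cover only {8, 27} — a naked pair. Remove those values from G, H.
D and E share exactly the 2 values {26, 29}; by pigeonhole those values go to them, so strike 26, 29 from C, F, G, H.
F must be 11 (only option left).
H has just one choice, so H = 15. So C, G can't be 15.
So G = 28.

28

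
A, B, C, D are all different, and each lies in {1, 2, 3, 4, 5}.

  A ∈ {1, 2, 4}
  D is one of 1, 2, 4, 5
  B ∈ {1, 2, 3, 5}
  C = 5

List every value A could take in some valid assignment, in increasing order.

C's domain is down to {5}, so C = 5. Eliminate 5 elsewhere: B, D.
No further eliminations apply; A can still be any of 1, 2, 4.

1, 2, 4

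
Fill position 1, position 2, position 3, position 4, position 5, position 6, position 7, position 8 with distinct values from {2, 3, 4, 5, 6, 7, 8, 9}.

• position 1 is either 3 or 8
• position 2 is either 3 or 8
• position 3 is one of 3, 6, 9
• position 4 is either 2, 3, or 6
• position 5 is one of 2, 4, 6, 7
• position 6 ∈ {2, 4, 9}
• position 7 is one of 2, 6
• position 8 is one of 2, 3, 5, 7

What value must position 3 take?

9

Among the 8 variables, 5 fits only position 8 (and all 8 values in {2, 3, 4, 5, 6, 7, 8, 9} must be used), so position 8 = 5.
The 7 still-open variables together cover exactly {2, 3, 4, 6, 7, 8, 9} — 7 values for 7 variables — and 7 appears only in position 5's list, so position 5 = 7.
The 6 still-open variables draw from only 6 values {2, 3, 4, 6, 8, 9}, so each is used; only position 6 can be 4, hence position 6 = 4.
The 5 still-open variables together cover exactly {2, 3, 6, 8, 9} — 5 values for 5 variables — and 9 appears only in position 3's list, so position 3 = 9.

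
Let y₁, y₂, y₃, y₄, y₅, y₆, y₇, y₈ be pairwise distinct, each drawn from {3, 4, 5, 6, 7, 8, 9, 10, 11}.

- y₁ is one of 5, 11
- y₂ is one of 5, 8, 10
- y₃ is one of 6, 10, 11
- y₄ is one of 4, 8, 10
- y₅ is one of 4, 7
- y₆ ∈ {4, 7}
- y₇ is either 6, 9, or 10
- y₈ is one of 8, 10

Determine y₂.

5

The 8 variables draw from only 8 values {4, 5, 6, 7, 8, 9, 10, 11}, so each is used; only y₇ can be 9, hence y₇ = 9.
The 7 still-open variables draw from only 7 values {4, 5, 6, 7, 8, 10, 11}, so each is used; only y₃ can be 6, hence y₃ = 6.
The 6 still-open variables together cover exactly {4, 5, 7, 8, 10, 11} — 6 values for 6 variables — and 11 appears only in y₁'s list, so y₁ = 11.
The 5 still-open variables together cover exactly {4, 5, 7, 8, 10} — 5 values for 5 variables — and 5 appears only in y₂'s list, so y₂ = 5.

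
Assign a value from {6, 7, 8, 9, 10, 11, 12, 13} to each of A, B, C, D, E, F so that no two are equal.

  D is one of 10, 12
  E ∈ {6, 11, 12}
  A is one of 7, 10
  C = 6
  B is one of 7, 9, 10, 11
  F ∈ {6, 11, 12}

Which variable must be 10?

C's domain is down to {6}, so C = 6. Eliminate 6 elsewhere: E, F.
Among the 5 still-open variables, 9 fits only B (and all 5 values in {7, 9, 10, 11, 12} must be used), so B = 9.
The 4 still-open variables draw from only 4 values {7, 10, 11, 12}, so each is used; only A can be 7, hence A = 7.
Among the 3 still-open variables, 10 fits only D (and all 3 values in {10, 11, 12} must be used), so D = 10.

D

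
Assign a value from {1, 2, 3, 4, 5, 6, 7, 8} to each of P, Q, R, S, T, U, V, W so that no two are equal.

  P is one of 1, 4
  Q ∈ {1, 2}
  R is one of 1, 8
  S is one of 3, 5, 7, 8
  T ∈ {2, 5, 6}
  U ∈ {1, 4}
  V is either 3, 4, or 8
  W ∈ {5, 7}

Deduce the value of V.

3

The 8 variables together cover exactly {1, 2, 3, 4, 5, 6, 7, 8} — 8 values for 8 variables — and 6 appears only in T's list, so T = 6.
The 7 still-open variables draw from only 7 values {1, 2, 3, 4, 5, 7, 8}, so each is used; only Q can be 2, hence Q = 2.
P and U share exactly the 2 values {1, 4}; by pigeonhole those values go to them, so strike 1, 4 from R, V.
That leaves R = 8. Strike 8 from S, V.
So V = 3.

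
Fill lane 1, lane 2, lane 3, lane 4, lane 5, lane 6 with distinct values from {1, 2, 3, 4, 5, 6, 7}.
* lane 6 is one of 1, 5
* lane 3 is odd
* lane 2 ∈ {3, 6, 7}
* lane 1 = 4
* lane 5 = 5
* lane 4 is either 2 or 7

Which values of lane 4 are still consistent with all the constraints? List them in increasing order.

lane 1 has just one choice, so lane 1 = 4.
lane 5 has just one choice, so lane 5 = 5. Remove 5 from lane 3, lane 6.
lane 6's domain is down to {1}, so lane 6 = 1. Strike 1 from lane 3.
No further eliminations apply; lane 4 can still be any of 2, 7.

2, 7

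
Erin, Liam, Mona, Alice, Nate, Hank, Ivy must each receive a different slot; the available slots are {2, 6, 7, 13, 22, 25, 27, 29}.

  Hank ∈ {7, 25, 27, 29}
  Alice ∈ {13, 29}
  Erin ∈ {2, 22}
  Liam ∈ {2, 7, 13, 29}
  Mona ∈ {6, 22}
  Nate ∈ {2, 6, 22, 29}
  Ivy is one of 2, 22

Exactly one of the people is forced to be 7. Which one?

Erin and Ivy between them cover only {2, 22} — a naked pair. Remove those values from Liam, Mona, Nate.
That leaves Mona = 6. So Nate can't be 6.
Nate's domain is down to {29}, so Nate = 29. Strike 29 from Liam, Alice, Hank.
That leaves Alice = 13. Eliminate 13 elsewhere: Liam.
So 7 goes to Liam.

Liam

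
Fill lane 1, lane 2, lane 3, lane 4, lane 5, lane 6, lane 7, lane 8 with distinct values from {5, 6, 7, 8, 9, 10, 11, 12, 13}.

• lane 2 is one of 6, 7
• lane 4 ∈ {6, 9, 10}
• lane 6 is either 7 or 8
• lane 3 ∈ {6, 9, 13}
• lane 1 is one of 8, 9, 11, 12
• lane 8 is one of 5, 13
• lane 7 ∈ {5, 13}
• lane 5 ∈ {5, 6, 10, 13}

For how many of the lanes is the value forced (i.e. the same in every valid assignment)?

2

lane 7 and lane 8 between them cover only {5, 13} — a naked pair. Remove those values from lane 3, lane 5.
The 3 variables lane 3, lane 4, lane 5 are confined to {6, 9, 10}, which locks those values in; drop them from lane 1, lane 2.
lane 2 has just one choice, so lane 2 = 7. Eliminate 7 elsewhere: lane 6.
lane 6's domain is down to {8}, so lane 6 = 8. Strike 8 from lane 1.
Determined: lane 2=7, lane 6=8. The other lanes each still have more than one consistent value. That makes 2.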